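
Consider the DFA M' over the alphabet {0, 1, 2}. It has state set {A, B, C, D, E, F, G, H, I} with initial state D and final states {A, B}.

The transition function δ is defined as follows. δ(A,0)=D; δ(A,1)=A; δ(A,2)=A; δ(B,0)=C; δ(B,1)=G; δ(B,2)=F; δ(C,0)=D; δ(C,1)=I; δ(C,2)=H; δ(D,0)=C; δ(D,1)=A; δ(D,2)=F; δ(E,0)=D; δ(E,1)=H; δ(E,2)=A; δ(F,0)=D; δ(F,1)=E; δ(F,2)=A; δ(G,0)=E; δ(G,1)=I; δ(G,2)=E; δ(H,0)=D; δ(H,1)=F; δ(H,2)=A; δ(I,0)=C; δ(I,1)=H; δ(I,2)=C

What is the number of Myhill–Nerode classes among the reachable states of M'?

5

First remove the unreachable states {B,G}; 7 states remain.
Initial partition by acceptance: {A} | {C,D,E,F,H,I}.
Split {C,D,E,F,H,I} by δ(·,1) → {C,E,F,H,I} and {D}.
Refine {C,E,F,H,I} on symbol 0: members go to different blocks, giving {C,E,F,H} and {I}.
Refine {C,E,F,H} on symbol 1: members go to different blocks, giving {E,F,H} and {C}.
The partition is now stable with 5 blocks: {A} | {E,F,H} | {D} | {I} | {C}.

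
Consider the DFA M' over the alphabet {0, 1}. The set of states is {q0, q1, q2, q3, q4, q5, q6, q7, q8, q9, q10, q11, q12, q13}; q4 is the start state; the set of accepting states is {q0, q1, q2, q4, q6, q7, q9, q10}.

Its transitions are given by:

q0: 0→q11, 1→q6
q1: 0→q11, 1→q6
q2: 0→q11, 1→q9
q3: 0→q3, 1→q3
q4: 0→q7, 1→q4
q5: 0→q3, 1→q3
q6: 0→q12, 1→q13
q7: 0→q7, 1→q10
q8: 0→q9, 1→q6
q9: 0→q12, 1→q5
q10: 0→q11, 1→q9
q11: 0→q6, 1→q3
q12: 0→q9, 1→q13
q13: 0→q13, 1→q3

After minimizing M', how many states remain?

6

Reachable states from the start: {q3,q4,q5,q6,q7,q9,q10,q11,q12,q13}. Unreachable: {q0,q1,q2,q8} — drop them.
Initial partition by acceptance: {q4,q6,q7,q9,q10} | {q3,q5,q11,q12,q13}.
Split {q4,q6,q7,q9,q10} by δ(·,0) → {q6,q9,q10} and {q4,q7}.
On input 1, block {q6,q9,q10} splits into {q6,q9} and {q10}.
Split {q3,q5,q11,q12,q13} by δ(·,0) → {q3,q5,q13} and {q11,q12}.
On input 1, block {q4,q7} splits into {q4} and {q7}.
The partition is now stable with 6 blocks: {q6,q9} | {q3,q5,q13} | {q4} | {q10} | {q11,q12} | {q7}.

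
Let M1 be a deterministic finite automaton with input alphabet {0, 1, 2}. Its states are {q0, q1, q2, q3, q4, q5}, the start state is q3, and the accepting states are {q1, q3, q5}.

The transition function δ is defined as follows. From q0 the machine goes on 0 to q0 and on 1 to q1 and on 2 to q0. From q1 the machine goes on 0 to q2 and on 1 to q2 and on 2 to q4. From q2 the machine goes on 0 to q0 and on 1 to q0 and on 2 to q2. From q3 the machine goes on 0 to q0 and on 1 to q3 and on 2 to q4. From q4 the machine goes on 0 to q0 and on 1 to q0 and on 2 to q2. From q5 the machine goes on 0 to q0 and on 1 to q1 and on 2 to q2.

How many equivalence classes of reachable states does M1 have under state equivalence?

States {q5} cannot be reached from the start state, so discard them.
Initial partition by acceptance: {q1,q3} | {q0,q2,q4}.
On input 1, block {q1,q3} splits into {q1} and {q3}.
On input 1, block {q0,q2,q4} splits into {q2,q4} and {q0}.
No further refinement is possible. Final partition (4 blocks): {q1} | {q2,q4} | {q3} | {q0}.

4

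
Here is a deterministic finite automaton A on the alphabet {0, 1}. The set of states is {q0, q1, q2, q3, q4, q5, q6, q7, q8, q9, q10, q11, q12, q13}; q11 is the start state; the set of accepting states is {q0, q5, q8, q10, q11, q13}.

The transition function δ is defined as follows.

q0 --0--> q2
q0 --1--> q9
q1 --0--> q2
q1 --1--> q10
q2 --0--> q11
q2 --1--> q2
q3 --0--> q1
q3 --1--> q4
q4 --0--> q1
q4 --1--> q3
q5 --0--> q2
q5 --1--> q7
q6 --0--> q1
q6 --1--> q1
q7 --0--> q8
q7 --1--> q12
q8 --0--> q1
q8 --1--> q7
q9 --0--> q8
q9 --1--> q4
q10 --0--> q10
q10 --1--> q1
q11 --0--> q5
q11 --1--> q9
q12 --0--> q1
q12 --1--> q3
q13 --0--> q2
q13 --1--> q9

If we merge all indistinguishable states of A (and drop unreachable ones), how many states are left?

First remove the unreachable states {q0,q6,q13}; 11 states remain.
Start with accepting vs non-accepting: {q5,q8,q10,q11} | {q1,q2,q3,q4,q7,q9,q12}.
Split {q5,q8,q10,q11} by δ(·,0) → {q5,q8} and {q10,q11}.
Refine {q1,q2,q3,q4,q7,q9,q12} on symbol 0: members go to different blocks, giving {q1,q3,q4,q12} and {q7,q9} and {q2}.
Refine {q5,q8} on symbol 0: members go to different blocks, giving {q5} and {q8}.
Refine {q1,q3,q4,q12} on symbol 0: members go to different blocks, giving {q3,q4,q12} and {q1}.
Refine {q10,q11} on symbol 0: members go to different blocks, giving {q10} and {q11}.
The partition is now stable with 8 blocks: {q5} | {q3,q4,q12} | {q10} | {q7,q9} | {q2} | {q8} | {q1} | {q11}.

8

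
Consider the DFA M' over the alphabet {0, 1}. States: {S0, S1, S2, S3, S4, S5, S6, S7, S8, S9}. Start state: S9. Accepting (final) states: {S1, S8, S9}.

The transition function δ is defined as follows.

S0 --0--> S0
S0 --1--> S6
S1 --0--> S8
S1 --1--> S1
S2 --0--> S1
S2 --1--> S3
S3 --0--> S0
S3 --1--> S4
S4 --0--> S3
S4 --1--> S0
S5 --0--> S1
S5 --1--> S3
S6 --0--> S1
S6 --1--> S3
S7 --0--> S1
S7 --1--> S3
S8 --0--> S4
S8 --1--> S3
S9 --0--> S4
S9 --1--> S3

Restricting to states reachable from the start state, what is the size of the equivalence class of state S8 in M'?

Reachable states from the start: {S0,S1,S3,S4,S6,S8,S9}. Unreachable: {S2,S5,S7} — drop them.
P0 = {S1,S8,S9} | {S0,S3,S4,S6}.
Refine {S1,S8,S9} on symbol 0: members go to different blocks, giving {S8,S9} and {S1}.
On input 0, block {S0,S3,S4,S6} splits into {S0,S3,S4} and {S6}.
Refine {S0,S3,S4} on symbol 1: members go to different blocks, giving {S3,S4} and {S0}.
Split {S3,S4} by δ(·,0) → {S3} and {S4}.
No further refinement is possible. Final partition (6 blocks): {S8,S9} | {S3} | {S1} | {S6} | {S0} | {S4}.
State S8 belongs to the block {S8,S9}, which has 2 states.

2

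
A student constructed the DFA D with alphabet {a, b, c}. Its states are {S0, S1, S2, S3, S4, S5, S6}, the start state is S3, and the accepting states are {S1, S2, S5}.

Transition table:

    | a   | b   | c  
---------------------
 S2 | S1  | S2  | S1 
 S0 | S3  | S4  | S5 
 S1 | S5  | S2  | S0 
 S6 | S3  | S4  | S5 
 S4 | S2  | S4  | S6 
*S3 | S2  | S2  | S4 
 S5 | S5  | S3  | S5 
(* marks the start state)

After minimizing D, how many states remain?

Every state is reachable, so we keep all 7.
P0 = {S1,S2,S5} | {S0,S3,S4,S6}.
Split {S1,S2,S5} by δ(·,b) → {S1,S2} and {S5}.
Refine {S1,S2} on symbol a: members go to different blocks, giving {S1} and {S2}.
Split {S0,S3,S4,S6} by δ(·,a) → {S0,S6} and {S3,S4}.
On input b, block {S3,S4} splits into {S3} and {S4}.
No further refinement is possible. Final partition (6 blocks): {S1} | {S0,S6} | {S5} | {S2} | {S3} | {S4}.

6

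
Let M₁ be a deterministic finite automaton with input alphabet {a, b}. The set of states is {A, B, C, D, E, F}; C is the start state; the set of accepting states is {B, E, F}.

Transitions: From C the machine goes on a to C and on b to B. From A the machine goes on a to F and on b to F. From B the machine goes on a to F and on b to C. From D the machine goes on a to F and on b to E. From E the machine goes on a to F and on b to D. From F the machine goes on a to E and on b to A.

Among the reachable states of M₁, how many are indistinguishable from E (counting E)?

2

Start with accepting vs non-accepting: {B,E,F} | {A,C,D}.
On input a, block {A,C,D} splits into {A,D} and {C}.
On input b, block {B,E,F} splits into {E,F} and {B}.
Stable partition: {E,F} | {A,D} | {C} | {B} — 4 equivalence classes.
State E belongs to the block {E,F}, which has 2 states.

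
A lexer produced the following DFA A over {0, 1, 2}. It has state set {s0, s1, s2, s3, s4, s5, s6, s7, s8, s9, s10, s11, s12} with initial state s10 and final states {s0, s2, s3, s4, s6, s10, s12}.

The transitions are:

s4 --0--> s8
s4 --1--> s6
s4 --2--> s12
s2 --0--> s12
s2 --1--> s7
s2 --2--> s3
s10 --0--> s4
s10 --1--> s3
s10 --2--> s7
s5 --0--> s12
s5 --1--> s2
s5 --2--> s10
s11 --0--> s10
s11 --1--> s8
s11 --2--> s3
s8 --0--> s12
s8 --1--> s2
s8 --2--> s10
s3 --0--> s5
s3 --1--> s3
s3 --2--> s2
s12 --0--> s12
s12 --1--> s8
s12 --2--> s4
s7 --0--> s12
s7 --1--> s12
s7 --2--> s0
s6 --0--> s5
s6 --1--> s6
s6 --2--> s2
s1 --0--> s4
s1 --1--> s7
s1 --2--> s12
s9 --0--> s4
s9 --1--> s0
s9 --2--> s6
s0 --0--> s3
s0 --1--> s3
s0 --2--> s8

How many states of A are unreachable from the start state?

Starting at s10 and following transitions, the reachable set is {s0, s2, s3, s4, s5, s6, s7, s8, s10, s12}. That leaves s1, s9, s11 unreachable — 3 in total.

3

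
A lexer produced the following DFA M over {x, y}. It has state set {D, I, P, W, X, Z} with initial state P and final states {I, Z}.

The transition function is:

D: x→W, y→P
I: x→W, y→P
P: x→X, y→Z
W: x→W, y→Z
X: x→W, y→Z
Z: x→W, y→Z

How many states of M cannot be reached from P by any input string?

2

No path from P leads to D, I; the other 4 states are all reachable.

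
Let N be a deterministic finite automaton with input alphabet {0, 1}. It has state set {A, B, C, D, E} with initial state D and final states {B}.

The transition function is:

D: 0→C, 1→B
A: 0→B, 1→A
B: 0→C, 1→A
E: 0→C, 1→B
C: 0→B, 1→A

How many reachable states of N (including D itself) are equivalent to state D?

1

First remove the unreachable states {E}; 4 states remain.
Initial partition by acceptance: {B} | {A,C,D}.
On input 0, block {A,C,D} splits into {A,C} and {D}.
Stable partition: {B} | {A,C} | {D} — 3 equivalence classes.
State D belongs to the block {D}, which has 1 states.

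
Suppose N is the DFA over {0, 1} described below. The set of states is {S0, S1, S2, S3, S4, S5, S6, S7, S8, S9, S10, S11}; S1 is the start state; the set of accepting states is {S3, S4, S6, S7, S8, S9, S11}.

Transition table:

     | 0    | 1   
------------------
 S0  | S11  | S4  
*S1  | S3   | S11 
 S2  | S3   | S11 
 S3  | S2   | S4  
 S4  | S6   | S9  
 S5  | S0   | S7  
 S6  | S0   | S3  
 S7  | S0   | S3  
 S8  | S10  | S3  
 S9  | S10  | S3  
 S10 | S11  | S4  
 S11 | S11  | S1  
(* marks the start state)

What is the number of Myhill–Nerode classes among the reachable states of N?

6

First remove the unreachable states {S5,S7,S8}; 9 states remain.
P0 = {S3,S4,S6,S9,S11} | {S0,S1,S2,S10}.
Split {S3,S4,S6,S9,S11} by δ(·,0) → {S3,S6,S9} and {S4,S11}.
On input 1, block {S3,S6,S9} splits into {S6,S9} and {S3}.
Split {S0,S1,S2,S10} by δ(·,0) → {S0,S10} and {S1,S2}.
Split {S4,S11} by δ(·,0) → {S4} and {S11}.
No further refinement is possible. Final partition (6 blocks): {S6,S9} | {S0,S10} | {S4} | {S3} | {S1,S2} | {S11}.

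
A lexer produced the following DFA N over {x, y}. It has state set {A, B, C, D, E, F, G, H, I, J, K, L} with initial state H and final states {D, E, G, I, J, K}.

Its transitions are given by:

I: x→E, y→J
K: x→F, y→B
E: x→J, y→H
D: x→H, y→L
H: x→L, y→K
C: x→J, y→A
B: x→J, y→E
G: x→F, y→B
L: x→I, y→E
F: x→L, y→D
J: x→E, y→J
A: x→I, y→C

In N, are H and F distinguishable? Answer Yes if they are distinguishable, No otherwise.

No

States {A,C,G} cannot be reached from the start state, so discard them.
P0 = {D,E,I,J,K} | {B,F,H,L}.
Refine {D,E,I,J,K} on symbol x: members go to different blocks, giving {E,I,J} and {D,K}.
Split {E,I,J} by δ(·,y) → {I,J} and {E}.
Split {B,F,H,L} by δ(·,x) → {B,L} and {F,H}.
The partition is now stable with 5 blocks: {I,J} | {B,L} | {D,K} | {E} | {F,H}.
H and F lie in the same block of the stable partition, so they are equivalent — no string distinguishes them.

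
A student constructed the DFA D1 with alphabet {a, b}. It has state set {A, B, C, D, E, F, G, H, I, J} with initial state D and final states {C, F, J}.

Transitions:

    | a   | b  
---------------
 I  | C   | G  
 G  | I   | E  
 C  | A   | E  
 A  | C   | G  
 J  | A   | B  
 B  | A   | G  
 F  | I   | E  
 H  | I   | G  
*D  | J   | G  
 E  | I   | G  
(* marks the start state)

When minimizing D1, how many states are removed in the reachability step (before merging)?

No path from D leads to F, H; the other 8 states are all reachable.

2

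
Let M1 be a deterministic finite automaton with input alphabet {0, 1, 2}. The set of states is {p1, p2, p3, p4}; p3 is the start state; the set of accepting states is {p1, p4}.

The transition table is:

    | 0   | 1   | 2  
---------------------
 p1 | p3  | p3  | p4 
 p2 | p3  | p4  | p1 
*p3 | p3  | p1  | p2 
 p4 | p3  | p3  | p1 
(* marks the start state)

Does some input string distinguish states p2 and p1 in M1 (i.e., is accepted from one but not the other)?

Yes

Every state is reachable, so we keep all 4.
Start with accepting vs non-accepting: {p1,p4} | {p2,p3}.
Refine {p2,p3} on symbol 2: members go to different blocks, giving {p2} and {p3}.
No further refinement is possible. Final partition (3 blocks): {p1,p4} | {p2} | {p3}.
p2 and p1 end up in different blocks, so they are distinguishable. For instance, the string 'ε' is accepted from only p1.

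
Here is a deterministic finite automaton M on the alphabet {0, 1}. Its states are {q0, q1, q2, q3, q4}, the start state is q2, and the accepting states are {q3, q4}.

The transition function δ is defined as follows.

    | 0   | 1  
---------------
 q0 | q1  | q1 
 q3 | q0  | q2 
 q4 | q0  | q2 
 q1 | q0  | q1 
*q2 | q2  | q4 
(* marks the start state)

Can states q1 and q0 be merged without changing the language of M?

Yes

States {q3} cannot be reached from the start state, so discard them.
Initial partition by acceptance: {q4} | {q0,q1,q2}.
On input 1, block {q0,q1,q2} splits into {q0,q1} and {q2}.
Stable partition: {q4} | {q0,q1} | {q2} — 3 equivalence classes.
q1 and q0 lie in the same block of the stable partition, so they are equivalent — no string distinguishes them.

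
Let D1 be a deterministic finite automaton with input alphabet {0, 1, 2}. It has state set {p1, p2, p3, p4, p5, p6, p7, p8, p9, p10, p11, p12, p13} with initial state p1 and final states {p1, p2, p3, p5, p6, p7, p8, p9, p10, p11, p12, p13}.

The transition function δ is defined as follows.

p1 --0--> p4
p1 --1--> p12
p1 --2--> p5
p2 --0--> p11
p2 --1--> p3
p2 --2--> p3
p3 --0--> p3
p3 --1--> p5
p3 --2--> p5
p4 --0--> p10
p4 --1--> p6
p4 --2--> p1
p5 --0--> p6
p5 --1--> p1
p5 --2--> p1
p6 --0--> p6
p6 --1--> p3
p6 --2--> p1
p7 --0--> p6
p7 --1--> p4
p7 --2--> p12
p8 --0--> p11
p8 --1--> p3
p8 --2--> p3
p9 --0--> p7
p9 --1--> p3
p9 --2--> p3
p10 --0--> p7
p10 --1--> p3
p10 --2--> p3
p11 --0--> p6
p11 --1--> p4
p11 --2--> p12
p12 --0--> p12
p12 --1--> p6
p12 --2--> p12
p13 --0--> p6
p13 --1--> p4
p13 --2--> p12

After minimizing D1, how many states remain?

First remove the unreachable states {p2,p8,p9,p11,p13}; 8 states remain.
P0 = {p1,p3,p5,p6,p7,p10,p12} | {p4}.
Split {p1,p3,p5,p6,p7,p10,p12} by δ(·,0) → {p3,p5,p6,p7,p10,p12} and {p1}.
Refine {p3,p5,p6,p7,p10,p12} on symbol 1: members go to different blocks, giving {p3,p6,p10,p12} and {p5} and {p7}.
Split {p3,p6,p10,p12} by δ(·,0) → {p3,p6,p12} and {p10}.
Split {p3,p6,p12} by δ(·,1) → {p6,p12} and {p3}.
Split {p6,p12} by δ(·,1) → {p6} and {p12}.
The partition is now stable with 8 blocks: {p6} | {p4} | {p1} | {p5} | {p7} | {p10} | {p3} | {p12}.

8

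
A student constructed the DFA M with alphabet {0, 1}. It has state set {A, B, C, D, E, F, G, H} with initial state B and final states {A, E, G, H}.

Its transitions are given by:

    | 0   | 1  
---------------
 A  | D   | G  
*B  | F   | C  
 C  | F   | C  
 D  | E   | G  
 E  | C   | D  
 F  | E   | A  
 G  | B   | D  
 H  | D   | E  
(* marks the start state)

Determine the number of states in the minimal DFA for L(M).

Reachable states from the start: {A,B,C,D,E,F,G}. Unreachable: {H} — drop them.
Initial partition by acceptance: {A,E,G} | {B,C,D,F}.
Refine {A,E,G} on symbol 1: members go to different blocks, giving {E,G} and {A}.
Refine {B,C,D,F} on symbol 0: members go to different blocks, giving {B,C} and {D,F}.
On input 1, block {D,F} splits into {D} and {F}.
The partition is now stable with 5 blocks: {E,G} | {B,C} | {A} | {D} | {F}.

5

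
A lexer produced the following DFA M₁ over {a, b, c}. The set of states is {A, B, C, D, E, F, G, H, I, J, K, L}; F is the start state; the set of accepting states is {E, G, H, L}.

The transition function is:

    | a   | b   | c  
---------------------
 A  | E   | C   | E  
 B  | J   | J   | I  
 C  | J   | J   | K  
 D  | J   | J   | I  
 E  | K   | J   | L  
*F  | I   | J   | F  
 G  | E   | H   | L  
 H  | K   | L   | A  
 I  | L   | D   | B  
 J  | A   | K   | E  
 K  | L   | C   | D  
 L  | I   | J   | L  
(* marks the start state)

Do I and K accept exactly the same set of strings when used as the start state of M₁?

First remove the unreachable states {G,H}; 10 states remain.
Initial partition by acceptance: {E,L} | {A,B,C,D,F,I,J,K}.
On input a, block {A,B,C,D,F,I,J,K} splits into {B,C,D,F,J} and {A,I,K}.
On input a, block {B,C,D,F,J} splits into {B,C,D} and {F,J}.
On input c, block {A,I,K} splits into {I,K} and {A}.
Refine {F,J} on symbol a: members go to different blocks, giving {F} and {J}.
No further refinement is possible. Final partition (6 blocks): {E,L} | {B,C,D} | {I,K} | {F} | {A} | {J}.
I and K lie in the same block of the stable partition, so they are equivalent — no string distinguishes them.

Yes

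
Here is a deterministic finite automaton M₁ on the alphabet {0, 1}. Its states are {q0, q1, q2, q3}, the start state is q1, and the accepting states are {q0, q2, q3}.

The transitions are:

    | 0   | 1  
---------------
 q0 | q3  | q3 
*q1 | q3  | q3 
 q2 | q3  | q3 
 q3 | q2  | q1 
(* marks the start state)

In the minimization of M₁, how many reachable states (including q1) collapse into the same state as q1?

States {q0} cannot be reached from the start state, so discard them.
P0 = {q2,q3} | {q1}.
Split {q2,q3} by δ(·,1) → {q2} and {q3}.
No further refinement is possible. Final partition (3 blocks): {q2} | {q1} | {q3}.
The equivalence class containing q1 is {q1}, of size 1.

1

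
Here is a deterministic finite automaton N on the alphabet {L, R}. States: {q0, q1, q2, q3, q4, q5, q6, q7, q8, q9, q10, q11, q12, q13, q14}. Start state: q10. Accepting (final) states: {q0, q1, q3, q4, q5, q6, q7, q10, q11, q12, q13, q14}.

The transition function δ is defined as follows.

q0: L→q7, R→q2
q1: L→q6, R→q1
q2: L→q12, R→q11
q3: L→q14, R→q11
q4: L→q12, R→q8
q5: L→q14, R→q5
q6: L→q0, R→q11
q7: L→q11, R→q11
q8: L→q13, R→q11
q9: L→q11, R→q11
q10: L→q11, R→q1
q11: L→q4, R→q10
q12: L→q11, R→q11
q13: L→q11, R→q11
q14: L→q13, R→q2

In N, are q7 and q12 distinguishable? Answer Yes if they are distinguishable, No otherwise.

No

States {q3,q5,q9,q14} cannot be reached from the start state, so discard them.
P0 = {q0,q1,q4,q6,q7,q10,q11,q12,q13} | {q2,q8}.
On input R, block {q0,q1,q4,q6,q7,q10,q11,q12,q13} splits into {q1,q6,q7,q10,q11,q12,q13} and {q0,q4}.
On input L, block {q1,q6,q7,q10,q11,q12,q13} splits into {q1,q7,q10,q12,q13} and {q6,q11}.
Split {q1,q7,q10,q12,q13} by δ(·,R) → {q7,q12,q13} and {q1,q10}.
Split {q6,q11} by δ(·,R) → {q6} and {q11}.
Split {q1,q10} by δ(·,L) → {q1} and {q10}.
Stable partition: {q7,q12,q13} | {q2,q8} | {q0,q4} | {q6} | {q1} | {q11} | {q10} — 7 equivalence classes.
q7 and q12 lie in the same block of the stable partition, so they are equivalent — no string distinguishes them.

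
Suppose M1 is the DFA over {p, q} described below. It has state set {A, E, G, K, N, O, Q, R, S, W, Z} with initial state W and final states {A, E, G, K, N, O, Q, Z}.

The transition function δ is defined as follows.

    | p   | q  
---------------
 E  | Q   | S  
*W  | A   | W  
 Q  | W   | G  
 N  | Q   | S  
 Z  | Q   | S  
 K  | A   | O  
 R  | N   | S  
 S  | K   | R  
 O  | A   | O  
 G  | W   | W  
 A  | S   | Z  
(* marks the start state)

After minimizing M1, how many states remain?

8

Reachable states from the start: {A,G,K,N,O,Q,R,S,W,Z}. Unreachable: {E} — drop them.
P0 = {A,G,K,N,O,Q,Z} | {R,S,W}.
Refine {A,G,K,N,O,Q,Z} on symbol p: members go to different blocks, giving {K,N,O,Z} and {A,G,Q}.
Refine {K,N,O,Z} on symbol q: members go to different blocks, giving {K,O} and {N,Z}.
On input p, block {R,S,W} splits into {R} and {W} and {S}.
Refine {A,G,Q} on symbol p: members go to different blocks, giving {G,Q} and {A}.
Refine {G,Q} on symbol q: members go to different blocks, giving {Q} and {G}.
The partition is now stable with 8 blocks: {K,O} | {R} | {Q} | {N,Z} | {W} | {S} | {A} | {G}.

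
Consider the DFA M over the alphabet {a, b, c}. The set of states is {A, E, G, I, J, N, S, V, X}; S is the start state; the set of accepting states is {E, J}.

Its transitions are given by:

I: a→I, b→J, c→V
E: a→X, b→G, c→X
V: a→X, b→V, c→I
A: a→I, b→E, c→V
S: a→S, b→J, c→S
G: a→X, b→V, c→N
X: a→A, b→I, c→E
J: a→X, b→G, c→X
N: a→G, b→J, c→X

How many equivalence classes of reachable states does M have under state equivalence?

All states are reachable from the start state.
P0 = {E,J} | {A,G,I,N,S,V,X}.
Split {A,G,I,N,S,V,X} by δ(·,b) → {A,I,N,S} and {G,V,X}.
Refine {A,I,N,S} on symbol a: members go to different blocks, giving {A,I,S} and {N}.
Refine {A,I,S} on symbol c: members go to different blocks, giving {A,I} and {S}.
On input a, block {G,V,X} splits into {G,V} and {X}.
On input c, block {G,V} splits into {G} and {V}.
No further refinement is possible. Final partition (7 blocks): {E,J} | {A,I} | {G} | {N} | {S} | {X} | {V}.

7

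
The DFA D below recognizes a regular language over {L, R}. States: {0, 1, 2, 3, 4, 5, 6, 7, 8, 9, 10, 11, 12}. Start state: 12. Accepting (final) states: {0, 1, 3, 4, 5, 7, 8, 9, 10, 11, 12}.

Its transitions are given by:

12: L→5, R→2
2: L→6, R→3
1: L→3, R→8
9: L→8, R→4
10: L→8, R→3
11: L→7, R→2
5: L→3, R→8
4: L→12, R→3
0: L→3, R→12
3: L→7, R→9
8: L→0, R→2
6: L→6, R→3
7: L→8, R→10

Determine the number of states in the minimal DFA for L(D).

6

Reachable states from the start: {0,2,3,4,5,6,7,8,9,10,12}. Unreachable: {1,11} — drop them.
Initial partition by acceptance: {0,3,4,5,7,8,9,10,12} | {2,6}.
On input R, block {0,3,4,5,7,8,9,10,12} splits into {0,3,4,5,7,9,10} and {8,12}.
Refine {0,3,4,5,7,9,10} on symbol L: members go to different blocks, giving {4,7,9,10} and {0,3,5}.
Split {4,7,9,10} by δ(·,R) → {4,10} and {7,9}.
On input L, block {0,3,5} splits into {0,5} and {3}.
Stable partition: {4,10} | {2,6} | {8,12} | {0,5} | {7,9} | {3} — 6 equivalence classes.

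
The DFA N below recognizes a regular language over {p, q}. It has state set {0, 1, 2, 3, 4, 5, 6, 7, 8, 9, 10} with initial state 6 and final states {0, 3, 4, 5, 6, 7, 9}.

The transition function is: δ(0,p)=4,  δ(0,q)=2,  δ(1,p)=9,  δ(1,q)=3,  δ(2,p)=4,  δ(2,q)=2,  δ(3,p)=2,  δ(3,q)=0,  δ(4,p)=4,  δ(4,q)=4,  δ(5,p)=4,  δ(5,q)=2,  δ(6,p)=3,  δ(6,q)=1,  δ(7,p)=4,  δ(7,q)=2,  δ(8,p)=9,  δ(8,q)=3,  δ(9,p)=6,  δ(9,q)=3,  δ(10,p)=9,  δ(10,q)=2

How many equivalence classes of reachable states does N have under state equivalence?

Reachable states from the start: {0,1,2,3,4,6,9}. Unreachable: {5,7,8,10} — drop them.
P0 = {0,3,4,6,9} | {1,2}.
Refine {0,3,4,6,9} on symbol p: members go to different blocks, giving {0,4,6,9} and {3}.
On input p, block {0,4,6,9} splits into {0,4,9} and {6}.
Refine {0,4,9} on symbol p: members go to different blocks, giving {0,4} and {9}.
Split {0,4} by δ(·,q) → {0} and {4}.
On input p, block {1,2} splits into {1} and {2}.
Stable partition: {0} | {1} | {3} | {6} | {9} | {4} | {2} — 7 equivalence classes.

7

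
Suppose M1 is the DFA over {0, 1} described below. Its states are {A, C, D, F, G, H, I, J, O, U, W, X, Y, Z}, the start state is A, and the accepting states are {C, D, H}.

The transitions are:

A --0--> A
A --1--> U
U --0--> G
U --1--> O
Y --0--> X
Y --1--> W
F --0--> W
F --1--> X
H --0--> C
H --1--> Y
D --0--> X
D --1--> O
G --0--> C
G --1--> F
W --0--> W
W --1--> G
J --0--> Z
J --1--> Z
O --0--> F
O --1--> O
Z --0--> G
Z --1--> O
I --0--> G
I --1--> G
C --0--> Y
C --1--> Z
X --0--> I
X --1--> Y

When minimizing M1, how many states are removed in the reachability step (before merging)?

3

No path from A leads to D, H, J; the other 11 states are all reachable.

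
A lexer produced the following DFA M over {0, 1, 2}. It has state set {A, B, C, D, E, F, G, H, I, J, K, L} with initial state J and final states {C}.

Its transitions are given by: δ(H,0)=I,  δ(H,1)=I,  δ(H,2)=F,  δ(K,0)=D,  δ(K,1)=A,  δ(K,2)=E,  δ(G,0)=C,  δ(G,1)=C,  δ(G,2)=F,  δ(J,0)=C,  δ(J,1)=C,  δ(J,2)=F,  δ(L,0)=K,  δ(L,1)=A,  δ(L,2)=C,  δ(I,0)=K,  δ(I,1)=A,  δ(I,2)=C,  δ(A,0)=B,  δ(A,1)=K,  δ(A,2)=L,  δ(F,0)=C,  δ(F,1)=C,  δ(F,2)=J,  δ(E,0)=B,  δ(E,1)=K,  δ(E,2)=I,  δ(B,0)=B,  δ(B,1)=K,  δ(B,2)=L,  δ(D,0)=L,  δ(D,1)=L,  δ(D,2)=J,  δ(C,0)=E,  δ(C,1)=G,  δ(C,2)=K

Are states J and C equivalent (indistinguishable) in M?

No

First remove the unreachable states {H}; 11 states remain.
P0 = {C} | {A,B,D,E,F,G,I,J,K,L}.
On input 0, block {A,B,D,E,F,G,I,J,K,L} splits into {A,B,D,E,I,K,L} and {F,G,J}.
On input 2, block {A,B,D,E,I,K,L} splits into {A,B,E,K} and {I,L} and {D}.
Split {A,B,E,K} by δ(·,0) → {A,B,E} and {K}.
No further refinement is possible. Final partition (6 blocks): {C} | {A,B,E} | {F,G,J} | {I,L} | {D} | {K}.
J and C end up in different blocks, so they are distinguishable. For instance, the string 'ε' is accepted from only C.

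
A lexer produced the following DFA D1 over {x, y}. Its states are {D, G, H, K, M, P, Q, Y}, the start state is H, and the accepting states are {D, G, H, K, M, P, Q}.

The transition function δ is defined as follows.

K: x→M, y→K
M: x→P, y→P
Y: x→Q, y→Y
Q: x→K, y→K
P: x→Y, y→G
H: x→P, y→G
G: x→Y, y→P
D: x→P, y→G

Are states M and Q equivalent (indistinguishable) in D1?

No

Reachable states from the start: {G,H,K,M,P,Q,Y}. Unreachable: {D} — drop them.
Start with accepting vs non-accepting: {G,H,K,M,P,Q} | {Y}.
Refine {G,H,K,M,P,Q} on symbol x: members go to different blocks, giving {H,K,M,Q} and {G,P}.
Refine {H,K,M,Q} on symbol x: members go to different blocks, giving {H,M} and {K,Q}.
Refine {K,Q} on symbol x: members go to different blocks, giving {K} and {Q}.
Stable partition: {H,M} | {Y} | {G,P} | {K} | {Q} — 5 equivalence classes.
M and Q end up in different blocks, so they are distinguishable. For instance, the string 'xx' is accepted from only Q.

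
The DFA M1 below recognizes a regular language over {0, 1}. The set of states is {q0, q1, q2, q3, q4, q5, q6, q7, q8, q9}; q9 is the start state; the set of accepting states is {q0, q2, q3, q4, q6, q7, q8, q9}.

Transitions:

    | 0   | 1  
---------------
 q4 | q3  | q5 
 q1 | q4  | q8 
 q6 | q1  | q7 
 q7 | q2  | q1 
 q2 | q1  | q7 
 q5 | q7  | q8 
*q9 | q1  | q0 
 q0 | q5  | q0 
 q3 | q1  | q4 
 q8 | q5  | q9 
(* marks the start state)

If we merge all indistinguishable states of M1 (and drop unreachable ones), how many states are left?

States {q6} cannot be reached from the start state, so discard them.
Start with accepting vs non-accepting: {q0,q2,q3,q4,q7,q8,q9} | {q1,q5}.
On input 0, block {q0,q2,q3,q4,q7,q8,q9} splits into {q0,q2,q3,q8,q9} and {q4,q7}.
On input 1, block {q0,q2,q3,q8,q9} splits into {q0,q8,q9} and {q2,q3}.
Stable partition: {q0,q8,q9} | {q1,q5} | {q4,q7} | {q2,q3} — 4 equivalence classes.

4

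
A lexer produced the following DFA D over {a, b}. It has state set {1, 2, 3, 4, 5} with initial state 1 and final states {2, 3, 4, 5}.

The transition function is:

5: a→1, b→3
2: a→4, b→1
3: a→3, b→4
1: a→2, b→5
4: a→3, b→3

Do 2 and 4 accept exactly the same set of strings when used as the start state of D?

No

All states are reachable from the start state.
P0 = {2,3,4,5} | {1}.
Refine {2,3,4,5} on symbol a: members go to different blocks, giving {2,3,4} and {5}.
On input b, block {2,3,4} splits into {3,4} and {2}.
The partition is now stable with 4 blocks: {3,4} | {1} | {5} | {2}.
2 and 4 end up in different blocks, so they are distinguishable. For instance, the string 'b' is accepted from only 4.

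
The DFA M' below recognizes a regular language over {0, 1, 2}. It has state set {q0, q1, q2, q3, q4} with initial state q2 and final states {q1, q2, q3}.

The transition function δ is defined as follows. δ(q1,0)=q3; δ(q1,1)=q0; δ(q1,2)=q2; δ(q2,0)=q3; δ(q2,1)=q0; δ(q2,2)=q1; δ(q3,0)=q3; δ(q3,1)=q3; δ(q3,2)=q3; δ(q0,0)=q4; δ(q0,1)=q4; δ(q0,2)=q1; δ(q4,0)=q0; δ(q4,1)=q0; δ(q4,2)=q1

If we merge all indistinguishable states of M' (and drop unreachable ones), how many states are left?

Every state is reachable, so we keep all 5.
Start with accepting vs non-accepting: {q1,q2,q3} | {q0,q4}.
Split {q1,q2,q3} by δ(·,1) → {q1,q2} and {q3}.
The partition is now stable with 3 blocks: {q1,q2} | {q0,q4} | {q3}.

3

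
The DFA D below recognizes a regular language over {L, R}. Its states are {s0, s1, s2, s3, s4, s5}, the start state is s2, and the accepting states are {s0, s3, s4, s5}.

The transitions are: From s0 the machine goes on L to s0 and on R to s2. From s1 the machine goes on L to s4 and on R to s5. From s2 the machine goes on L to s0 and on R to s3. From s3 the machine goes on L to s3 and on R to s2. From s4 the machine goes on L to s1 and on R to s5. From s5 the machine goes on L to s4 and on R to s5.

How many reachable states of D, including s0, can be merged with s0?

Reachable states from the start: {s0,s2,s3}. Unreachable: {s1,s4,s5} — drop them.
Start with accepting vs non-accepting: {s0,s3} | {s2}.
The partition is now stable with 2 blocks: {s0,s3} | {s2}.
State s0 belongs to the block {s0,s3}, which has 2 states.

2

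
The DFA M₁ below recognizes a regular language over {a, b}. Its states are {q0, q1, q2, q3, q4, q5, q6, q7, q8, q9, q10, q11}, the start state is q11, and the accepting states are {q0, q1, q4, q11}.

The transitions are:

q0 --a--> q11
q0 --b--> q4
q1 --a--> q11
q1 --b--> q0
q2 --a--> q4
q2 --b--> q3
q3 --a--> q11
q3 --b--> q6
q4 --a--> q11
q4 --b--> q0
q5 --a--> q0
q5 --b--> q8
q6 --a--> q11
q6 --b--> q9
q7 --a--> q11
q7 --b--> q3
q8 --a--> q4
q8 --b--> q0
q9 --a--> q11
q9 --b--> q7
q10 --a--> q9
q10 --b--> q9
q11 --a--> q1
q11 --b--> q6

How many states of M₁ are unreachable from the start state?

BFS from q11 reaches {q0, q1, q3, q4, q6, q7, q9, q11}; the 4 state(s) q2, q5, q8, q10 are never visited.

4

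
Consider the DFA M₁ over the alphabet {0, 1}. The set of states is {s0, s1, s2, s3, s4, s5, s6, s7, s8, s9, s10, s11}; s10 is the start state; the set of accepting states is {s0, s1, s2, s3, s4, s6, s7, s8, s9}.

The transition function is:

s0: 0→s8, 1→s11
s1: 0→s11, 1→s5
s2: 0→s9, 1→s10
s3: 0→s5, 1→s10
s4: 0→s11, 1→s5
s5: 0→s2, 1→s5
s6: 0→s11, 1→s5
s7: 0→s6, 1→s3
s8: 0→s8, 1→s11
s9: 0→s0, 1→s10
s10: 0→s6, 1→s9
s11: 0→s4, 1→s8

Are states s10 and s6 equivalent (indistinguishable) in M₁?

Reachable states from the start: {s0,s2,s4,s5,s6,s8,s9,s10,s11}. Unreachable: {s1,s3,s7} — drop them.
Start with accepting vs non-accepting: {s0,s2,s4,s6,s8,s9} | {s5,s10,s11}.
Refine {s0,s2,s4,s6,s8,s9} on symbol 0: members go to different blocks, giving {s0,s2,s8,s9} and {s4,s6}.
Refine {s5,s10,s11} on symbol 0: members go to different blocks, giving {s10,s11} and {s5}.
The partition is now stable with 4 blocks: {s0,s2,s8,s9} | {s10,s11} | {s4,s6} | {s5}.
s10 and s6 end up in different blocks, so they are distinguishable. For instance, the string 'ε' is accepted from only s6.

No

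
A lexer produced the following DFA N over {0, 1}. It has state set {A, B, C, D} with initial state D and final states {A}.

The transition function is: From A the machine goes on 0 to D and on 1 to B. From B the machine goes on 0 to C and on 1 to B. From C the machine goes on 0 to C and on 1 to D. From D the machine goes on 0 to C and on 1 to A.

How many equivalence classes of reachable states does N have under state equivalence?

Every state is reachable, so we keep all 4.
Start with accepting vs non-accepting: {A} | {B,C,D}.
Refine {B,C,D} on symbol 1: members go to different blocks, giving {B,C} and {D}.
Refine {B,C} on symbol 1: members go to different blocks, giving {B} and {C}.
The partition is now stable with 4 blocks: {A} | {B} | {D} | {C}.

4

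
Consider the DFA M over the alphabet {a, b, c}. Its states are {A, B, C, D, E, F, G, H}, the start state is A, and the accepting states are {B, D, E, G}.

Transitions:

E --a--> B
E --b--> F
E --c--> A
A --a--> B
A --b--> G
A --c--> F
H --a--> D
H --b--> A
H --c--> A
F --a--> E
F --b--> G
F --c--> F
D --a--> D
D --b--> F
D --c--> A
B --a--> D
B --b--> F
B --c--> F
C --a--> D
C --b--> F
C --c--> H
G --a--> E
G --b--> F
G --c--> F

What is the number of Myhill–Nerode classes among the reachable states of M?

Reachable states from the start: {A,B,D,E,F,G}. Unreachable: {C,H} — drop them.
Initial partition by acceptance: {B,D,E,G} | {A,F}.
The partition is now stable with 2 blocks: {B,D,E,G} | {A,F}.

2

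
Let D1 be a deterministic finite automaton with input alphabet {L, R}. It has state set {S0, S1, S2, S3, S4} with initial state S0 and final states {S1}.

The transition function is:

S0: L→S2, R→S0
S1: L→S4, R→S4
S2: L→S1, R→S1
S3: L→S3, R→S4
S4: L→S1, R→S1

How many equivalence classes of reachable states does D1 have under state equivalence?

3

First remove the unreachable states {S3}; 4 states remain.
Start with accepting vs non-accepting: {S1} | {S0,S2,S4}.
Split {S0,S2,S4} by δ(·,L) → {S2,S4} and {S0}.
Stable partition: {S1} | {S2,S4} | {S0} — 3 equivalence classes.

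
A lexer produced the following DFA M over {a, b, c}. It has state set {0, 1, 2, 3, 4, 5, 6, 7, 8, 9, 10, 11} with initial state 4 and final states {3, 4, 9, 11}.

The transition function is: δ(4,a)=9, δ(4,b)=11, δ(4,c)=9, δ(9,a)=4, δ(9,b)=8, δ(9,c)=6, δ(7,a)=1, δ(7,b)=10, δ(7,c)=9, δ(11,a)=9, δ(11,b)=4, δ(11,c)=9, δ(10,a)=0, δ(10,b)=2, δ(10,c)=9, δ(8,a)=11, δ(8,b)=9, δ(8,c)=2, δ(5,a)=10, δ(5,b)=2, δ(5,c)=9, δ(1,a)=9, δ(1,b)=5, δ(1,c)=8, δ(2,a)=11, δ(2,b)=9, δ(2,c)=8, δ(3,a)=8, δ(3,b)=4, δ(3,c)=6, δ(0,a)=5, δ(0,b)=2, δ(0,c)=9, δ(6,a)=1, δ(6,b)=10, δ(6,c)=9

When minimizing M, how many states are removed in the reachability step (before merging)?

2

Starting at 4 and following transitions, the reachable set is {0, 1, 2, 4, 5, 6, 8, 9, 10, 11}. That leaves 3, 7 unreachable — 2 in total.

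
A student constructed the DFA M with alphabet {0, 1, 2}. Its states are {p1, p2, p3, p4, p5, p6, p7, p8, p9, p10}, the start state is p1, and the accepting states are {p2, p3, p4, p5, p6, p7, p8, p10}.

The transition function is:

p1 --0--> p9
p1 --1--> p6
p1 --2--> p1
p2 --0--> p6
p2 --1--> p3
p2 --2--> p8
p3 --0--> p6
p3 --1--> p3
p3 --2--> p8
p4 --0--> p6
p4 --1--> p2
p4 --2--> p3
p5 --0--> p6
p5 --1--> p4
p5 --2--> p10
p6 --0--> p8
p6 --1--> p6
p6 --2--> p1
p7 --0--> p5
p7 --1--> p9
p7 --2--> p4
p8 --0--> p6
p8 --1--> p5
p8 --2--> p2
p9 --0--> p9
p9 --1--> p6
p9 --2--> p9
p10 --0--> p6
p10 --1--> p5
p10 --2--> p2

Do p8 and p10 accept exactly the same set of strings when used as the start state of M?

Yes

States {p7} cannot be reached from the start state, so discard them.
P0 = {p2,p3,p4,p5,p6,p8,p10} | {p1,p9}.
Refine {p2,p3,p4,p5,p6,p8,p10} on symbol 2: members go to different blocks, giving {p2,p3,p4,p5,p8,p10} and {p6}.
The partition is now stable with 3 blocks: {p2,p3,p4,p5,p8,p10} | {p1,p9} | {p6}.
p8 and p10 lie in the same block of the stable partition, so they are equivalent — no string distinguishes them.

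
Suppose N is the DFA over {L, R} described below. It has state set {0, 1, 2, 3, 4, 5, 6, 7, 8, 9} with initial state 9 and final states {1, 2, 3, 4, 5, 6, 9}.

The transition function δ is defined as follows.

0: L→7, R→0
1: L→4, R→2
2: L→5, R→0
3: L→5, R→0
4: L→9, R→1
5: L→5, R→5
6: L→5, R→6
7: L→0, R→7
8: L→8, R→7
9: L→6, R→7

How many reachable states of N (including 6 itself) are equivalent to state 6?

2

Reachable states from the start: {0,5,6,7,9}. Unreachable: {1,2,3,4,8} — drop them.
Start with accepting vs non-accepting: {5,6,9} | {0,7}.
Split {5,6,9} by δ(·,R) → {5,6} and {9}.
No further refinement is possible. Final partition (3 blocks): {5,6} | {0,7} | {9}.
State 6 belongs to the block {5,6}, which has 2 states.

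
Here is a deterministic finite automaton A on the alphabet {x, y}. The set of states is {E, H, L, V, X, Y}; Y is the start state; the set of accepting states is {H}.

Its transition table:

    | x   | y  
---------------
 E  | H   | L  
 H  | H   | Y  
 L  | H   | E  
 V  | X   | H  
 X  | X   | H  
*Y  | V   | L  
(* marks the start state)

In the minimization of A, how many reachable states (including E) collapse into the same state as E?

2

All states are reachable from the start state.
Initial partition by acceptance: {H} | {E,L,V,X,Y}.
Split {E,L,V,X,Y} by δ(·,x) → {V,X,Y} and {E,L}.
Refine {V,X,Y} on symbol y: members go to different blocks, giving {V,X} and {Y}.
Stable partition: {H} | {V,X} | {E,L} | {Y} — 4 equivalence classes.
The equivalence class containing E is {E,L}, of size 2.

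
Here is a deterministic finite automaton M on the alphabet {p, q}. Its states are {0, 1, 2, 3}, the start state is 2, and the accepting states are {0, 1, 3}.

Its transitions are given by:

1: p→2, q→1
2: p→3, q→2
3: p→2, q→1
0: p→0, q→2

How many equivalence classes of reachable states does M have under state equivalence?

First remove the unreachable states {0}; 3 states remain.
Start with accepting vs non-accepting: {1,3} | {2}.
No further refinement is possible. Final partition (2 blocks): {1,3} | {2}.

2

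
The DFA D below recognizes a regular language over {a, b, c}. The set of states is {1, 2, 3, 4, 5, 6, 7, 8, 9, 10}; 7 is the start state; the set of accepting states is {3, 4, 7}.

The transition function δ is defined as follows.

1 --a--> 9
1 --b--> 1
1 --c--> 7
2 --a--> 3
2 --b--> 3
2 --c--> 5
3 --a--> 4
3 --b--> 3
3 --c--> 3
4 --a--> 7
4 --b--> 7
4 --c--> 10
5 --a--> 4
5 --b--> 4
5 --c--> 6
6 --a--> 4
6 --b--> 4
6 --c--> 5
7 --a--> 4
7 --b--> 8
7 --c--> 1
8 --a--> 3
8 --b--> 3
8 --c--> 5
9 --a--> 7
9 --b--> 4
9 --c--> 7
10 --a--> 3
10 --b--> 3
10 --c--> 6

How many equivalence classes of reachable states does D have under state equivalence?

7

States {2} cannot be reached from the start state, so discard them.
Initial partition by acceptance: {3,4,7} | {1,5,6,8,9,10}.
Split {3,4,7} by δ(·,b) → {3,4} and {7}.
On input a, block {3,4} splits into {3} and {4}.
Split {1,5,6,8,9,10} by δ(·,a) → {5,6} and {8,10} and {1} and {9}.
The partition is now stable with 7 blocks: {3} | {5,6} | {7} | {4} | {8,10} | {1} | {9}.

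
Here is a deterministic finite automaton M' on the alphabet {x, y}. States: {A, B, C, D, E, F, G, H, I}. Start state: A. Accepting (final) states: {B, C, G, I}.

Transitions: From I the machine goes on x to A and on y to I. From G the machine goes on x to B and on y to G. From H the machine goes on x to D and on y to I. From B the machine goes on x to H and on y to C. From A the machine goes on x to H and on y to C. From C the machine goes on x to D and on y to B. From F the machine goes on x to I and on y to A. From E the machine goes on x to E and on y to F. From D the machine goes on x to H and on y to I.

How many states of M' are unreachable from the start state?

3

BFS from A reaches {A, B, C, D, H, I}; the 3 state(s) E, F, G are never visited.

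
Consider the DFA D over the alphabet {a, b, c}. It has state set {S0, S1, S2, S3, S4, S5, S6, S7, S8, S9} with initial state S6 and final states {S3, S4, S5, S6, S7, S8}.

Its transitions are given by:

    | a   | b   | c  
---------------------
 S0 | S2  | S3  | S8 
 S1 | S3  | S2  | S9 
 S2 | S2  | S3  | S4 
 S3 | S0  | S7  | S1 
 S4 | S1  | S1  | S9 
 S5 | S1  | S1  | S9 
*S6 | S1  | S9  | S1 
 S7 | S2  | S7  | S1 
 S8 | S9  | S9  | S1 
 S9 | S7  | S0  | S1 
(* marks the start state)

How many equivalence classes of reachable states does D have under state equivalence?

4

Reachable states from the start: {S0,S1,S2,S3,S4,S6,S7,S8,S9}. Unreachable: {S5} — drop them.
P0 = {S3,S4,S6,S7,S8} | {S0,S1,S2,S9}.
Refine {S3,S4,S6,S7,S8} on symbol b: members go to different blocks, giving {S4,S6,S8} and {S3,S7}.
Split {S0,S1,S2,S9} by δ(·,a) → {S0,S2} and {S1,S9}.
No further refinement is possible. Final partition (4 blocks): {S4,S6,S8} | {S0,S2} | {S3,S7} | {S1,S9}.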